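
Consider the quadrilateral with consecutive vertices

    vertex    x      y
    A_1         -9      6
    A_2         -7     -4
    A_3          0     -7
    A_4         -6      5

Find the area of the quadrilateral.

Apply the shoelace formula: 2A = Σ (x_i·y_{i+1} − x_{i+1}·y_i), indices taken mod 4.
Σ = (78) + (49) + (-42) + (9) = 94
Area = |Σ|/2 = 47.

47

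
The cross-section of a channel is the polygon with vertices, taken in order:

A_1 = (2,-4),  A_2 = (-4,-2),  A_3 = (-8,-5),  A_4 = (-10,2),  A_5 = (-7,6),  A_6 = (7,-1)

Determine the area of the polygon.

94.5

A_1→A_2: (2)(-2) − (-4)(-4) = -20
A_2→A_3: (-4)(-5) − (-8)(-2) = 4
A_3→A_4: (-8)(2) − (-10)(-5) = -66
A_4→A_5: (-10)(6) − (-7)(2) = -46
A_5→A_6: (-7)(-1) − (7)(6) = -35
A_6→A_1: (7)(-4) − (2)(-1) = -26
Σ = -189
Area = |Σ|/2 = 94.5.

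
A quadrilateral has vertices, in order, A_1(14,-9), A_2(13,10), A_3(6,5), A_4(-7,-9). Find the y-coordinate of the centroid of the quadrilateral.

-499/216

Apply the shoelace (surveyor's) formula. First the cross-terms c_i = x_i·y_{i+1} − x_{i+1}·y_i:
  257, 5, -19, 189  ⇒  2A = 432, A = 216.
Then Σ (y_i + y_{i+1})·c_i = -2994, so ȳ = -2994 / (6·216) = -499/216.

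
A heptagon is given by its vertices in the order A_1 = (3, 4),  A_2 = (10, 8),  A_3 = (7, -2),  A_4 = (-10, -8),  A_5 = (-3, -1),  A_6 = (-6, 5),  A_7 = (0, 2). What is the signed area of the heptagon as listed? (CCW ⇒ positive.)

-110.5

Apply the shoelace (surveyor's) formula: 2A = Σ (x_i·y_{i+1} − x_{i+1}·y_i), indices taken mod 7.
Cross-terms: -16, -76, -76, -14, -21, -12, -6  ⇒  Σ = -221
Signed area = Σ/2 = -110.5 (negative ⇒ clockwise traversal).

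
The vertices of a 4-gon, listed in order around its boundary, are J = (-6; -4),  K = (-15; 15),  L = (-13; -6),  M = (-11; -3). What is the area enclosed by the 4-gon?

Apply the surveyor's formula: 2A = Σ (x_i·y_{i+1} − x_{i+1}·y_i), indices taken mod 4.
Σ = (-150) + (285) + (-27) + (26) = 134
Area = |Σ|/2 = 67.

67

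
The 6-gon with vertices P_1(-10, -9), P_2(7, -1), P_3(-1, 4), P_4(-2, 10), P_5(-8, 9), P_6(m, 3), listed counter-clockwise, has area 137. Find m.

The doubled signed area Σ (x_i y_{i+1} − x_{i+1} y_i) is linear in m.
With m=0 it equals 166; the coefficient of m is -18 (from the two edges through P_6).
So -18·m + 166 = 2·137 = 274 ⇒ m = -6.

-6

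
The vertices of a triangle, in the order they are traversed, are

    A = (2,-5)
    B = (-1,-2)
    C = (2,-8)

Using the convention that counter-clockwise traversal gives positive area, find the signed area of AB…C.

4.5

Apply the shoelace (surveyor's) formula: 2A = Σ (x_i·y_{i+1} − x_{i+1}·y_i), indices taken mod 3.
Σ = (-9) + (12) + (6) = 9
Signed area = Σ/2 = 4.5 (positive ⇒ counter-clockwise traversal).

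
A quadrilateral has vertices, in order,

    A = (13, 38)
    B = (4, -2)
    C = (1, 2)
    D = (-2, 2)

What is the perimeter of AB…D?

|AB| = √((-9)² + (-40)²) = √1681 = 41
|BC| = √((-3)² + (4)²) = √25 = 5
|CD| = √((-3)² + (0)²) = √9 = 3
|DA| = √((15)² + (36)²) = √1521 = 39
Perimeter = 41 + 5 + 3 + 39 = 88.

88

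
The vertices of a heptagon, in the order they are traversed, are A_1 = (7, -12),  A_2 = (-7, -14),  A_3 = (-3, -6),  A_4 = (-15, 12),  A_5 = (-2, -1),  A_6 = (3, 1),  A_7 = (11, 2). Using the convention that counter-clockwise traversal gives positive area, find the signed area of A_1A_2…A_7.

-209.5

Σ = (-182) + (0) + (-126) + (39) + (1) + (-5) + (-146) = -419
Signed area = Σ/2 = -209.5 (negative ⇒ clockwise traversal).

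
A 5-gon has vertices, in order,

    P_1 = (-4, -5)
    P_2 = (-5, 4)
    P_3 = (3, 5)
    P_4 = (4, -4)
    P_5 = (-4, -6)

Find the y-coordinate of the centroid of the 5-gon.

-20/77

Apply Gauss's area formula. First the cross-terms c_i = x_i·y_{i+1} − x_{i+1}·y_i:
  -41, -37, -32, -40, -4  ⇒  2A = -154, A = -77.
Then Σ (y_i + y_{i+1})·c_i = 120, so ȳ = 120 / (6·(-77)) = -20/77.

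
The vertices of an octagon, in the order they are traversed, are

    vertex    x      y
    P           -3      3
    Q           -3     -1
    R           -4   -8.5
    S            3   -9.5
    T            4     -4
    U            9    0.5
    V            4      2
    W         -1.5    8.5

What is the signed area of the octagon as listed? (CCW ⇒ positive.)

117.5

Σ = (12) + (21.5) + (63.5) + (26) + (38) + (16) + (37) + (21) = 235
Signed area = Σ/2 = 117.5 (positive ⇒ counter-clockwise traversal).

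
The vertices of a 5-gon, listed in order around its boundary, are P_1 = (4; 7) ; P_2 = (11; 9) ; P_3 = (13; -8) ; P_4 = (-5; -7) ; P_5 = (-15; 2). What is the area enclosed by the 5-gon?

302.5

Apply the surveyor's formula: 2A = Σ (x_i·y_{i+1} − x_{i+1}·y_i), indices taken mod 5.
Σ = (-41) + (-205) + (-131) + (-115) + (-113) = -605
Area = |Σ|/2 = 302.5.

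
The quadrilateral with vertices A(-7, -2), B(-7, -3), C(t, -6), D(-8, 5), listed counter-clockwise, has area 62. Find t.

The doubled signed area Σ (x_i y_{i+1} − x_{i+1} y_i) is linear in t.
With t=0 it equals 52; the coefficient of t is 8 (from the two edges through C).
So 8·t + 52 = 2·62 = 124 ⇒ t = 9.

9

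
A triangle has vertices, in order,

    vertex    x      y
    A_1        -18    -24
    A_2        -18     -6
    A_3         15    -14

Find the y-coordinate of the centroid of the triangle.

Apply the shoelace (surveyor's) formula. First the cross-terms c_i = x_i·y_{i+1} − x_{i+1}·y_i:
  -324, 342, -612  ⇒  2A = -594, A = -297.
Then Σ (y_i + y_{i+1})·c_i = 26136, so ȳ = 26136 / (6·(-297)) = -44/3.

-44/3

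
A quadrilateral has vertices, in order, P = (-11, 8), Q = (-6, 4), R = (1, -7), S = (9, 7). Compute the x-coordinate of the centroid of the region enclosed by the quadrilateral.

16/87

Apply the shoelace (surveyor's) formula. First the cross-terms c_i = x_i·y_{i+1} − x_{i+1}·y_i:
  4, 38, 70, 149  ⇒  2A = 261, A = 130.5.
Then Σ (x_i + x_{i+1})·c_i = 144, so x̄ = 144 / (6·130.5) = 16/87.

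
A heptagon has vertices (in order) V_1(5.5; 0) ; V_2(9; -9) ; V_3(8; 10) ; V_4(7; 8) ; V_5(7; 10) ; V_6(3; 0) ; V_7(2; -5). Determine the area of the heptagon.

51.5

Apply the surveyor's formula: 2A = Σ (x_i·y_{i+1} − x_{i+1}·y_i), indices taken mod 7.
Cross-terms: -49.5, 162, -6, 14, -30, -15, 27.5  ⇒  Σ = 103
Area = |Σ|/2 = 51.5.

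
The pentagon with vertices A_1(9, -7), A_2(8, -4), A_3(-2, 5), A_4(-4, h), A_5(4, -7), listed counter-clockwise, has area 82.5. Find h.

-5

The doubled signed area Σ (x_i y_{i+1} − x_{i+1} y_i) is linear in h.
With h=0 it equals 135; the coefficient of h is -6 (from the two edges through A_4).
So -6·h + 135 = 2·82.5 = 165 ⇒ h = -5.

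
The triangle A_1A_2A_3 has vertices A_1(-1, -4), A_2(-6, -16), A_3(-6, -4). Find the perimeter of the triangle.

30

|A_1A_2| = √((-5)² + (-12)²) = √169 = 13
|A_2A_3| = √((0)² + (12)²) = √144 = 12
|A_3A_1| = √((5)² + (0)²) = √25 = 5
Perimeter = 13 + 12 + 5 = 30.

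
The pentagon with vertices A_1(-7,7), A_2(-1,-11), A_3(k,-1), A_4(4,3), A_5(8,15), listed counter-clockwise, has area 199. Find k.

The doubled signed area Σ (x_i y_{i+1} − x_{i+1} y_i) is linear in k.
With k=0 it equals 286; the coefficient of k is 14 (from the two edges through A_3).
So 14·k + 286 = 2·199 = 398 ⇒ k = 8.

8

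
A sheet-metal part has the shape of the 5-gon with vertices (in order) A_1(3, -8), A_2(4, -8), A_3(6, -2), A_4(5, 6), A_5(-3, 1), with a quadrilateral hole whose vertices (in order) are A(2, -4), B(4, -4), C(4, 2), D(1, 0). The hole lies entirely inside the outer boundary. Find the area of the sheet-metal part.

Outer boundary:
Cross-terms: 8, 40, 46, 23, 21  ⇒  Σ = 138
Area = |Σ|/2 = 69.
Hole:
Cross-terms: 8, 24, -2, -4  ⇒  Σ = 26
Area = |Σ|/2 = 13.
Net area = 69 − 13 = 56.

56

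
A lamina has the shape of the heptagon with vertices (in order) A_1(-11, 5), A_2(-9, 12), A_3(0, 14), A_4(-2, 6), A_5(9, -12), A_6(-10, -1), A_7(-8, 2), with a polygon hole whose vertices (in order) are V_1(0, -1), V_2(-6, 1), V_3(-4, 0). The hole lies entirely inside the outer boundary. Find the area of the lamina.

194

Outer boundary:
Cross-terms: -87, -126, 28, -30, -129, -28, -18  ⇒  Σ = -390
Area = |Σ|/2 = 195.
Hole:
Apply the shoelace (surveyor's) formula: 2A = Σ (x_i·y_{i+1} − x_{i+1}·y_i), indices taken mod 3.
Cross-terms: -6, 4, 4  ⇒  Σ = 2
Area = |Σ|/2 = 1.
Net area = 195 − 1 = 194.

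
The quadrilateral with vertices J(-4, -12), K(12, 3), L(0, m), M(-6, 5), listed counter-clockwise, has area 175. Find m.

Write out the shoelace sum; only the two edges meeting at L involve m:
2·Area = [(12·m − 0·3) + (0·5 − (-6)·m)] + 224
       = 18·m + 224 = 350
⇒ m = 7.

7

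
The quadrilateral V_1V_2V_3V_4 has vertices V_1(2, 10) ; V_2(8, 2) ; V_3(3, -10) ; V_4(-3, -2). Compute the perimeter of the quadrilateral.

|V_1V_2| = √((6)² + (-8)²) = √100 = 10
|V_2V_3| = √((-5)² + (-12)²) = √169 = 13
|V_3V_4| = √((-6)² + (8)²) = √100 = 10
|V_4V_1| = √((5)² + (12)²) = √169 = 13
Perimeter = 10 + 13 + 10 + 13 = 46.

46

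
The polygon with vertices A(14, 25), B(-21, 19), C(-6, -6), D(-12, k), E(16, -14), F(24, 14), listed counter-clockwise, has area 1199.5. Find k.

-14

The doubled signed area Σ (x_i y_{i+1} − x_{i+1} y_i) is linear in k.
With k=0 it equals 2091; the coefficient of k is -22 (from the two edges through D).
So -22·k + 2091 = 2·1199.5 = 2399 ⇒ k = -14.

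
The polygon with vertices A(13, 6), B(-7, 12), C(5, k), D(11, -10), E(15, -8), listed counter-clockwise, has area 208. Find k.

The doubled signed area Σ (x_i y_{i+1} − x_{i+1} y_i) is linear in k.
With k=0 it equals 344; the coefficient of k is -18 (from the two edges through C).
So -18·k + 344 = 2·208 = 416 ⇒ k = -4.

-4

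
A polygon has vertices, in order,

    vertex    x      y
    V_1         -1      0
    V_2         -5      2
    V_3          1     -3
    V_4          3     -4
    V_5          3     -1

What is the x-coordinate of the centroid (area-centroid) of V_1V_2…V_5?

Apply the shoelace formula. First the cross-terms c_i = x_i·y_{i+1} − x_{i+1}·y_i:
  -2, 13, 5, 9, -1  ⇒  2A = 24, A = 12.
Then Σ (x_i + x_{i+1})·c_i = 32, so x̄ = 32 / (6·12) = 4/9.

4/9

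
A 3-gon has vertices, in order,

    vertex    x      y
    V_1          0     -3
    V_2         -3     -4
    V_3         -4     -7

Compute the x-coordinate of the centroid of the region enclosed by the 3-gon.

Apply the shoelace (surveyor's) formula. First the cross-terms c_i = x_i·y_{i+1} − x_{i+1}·y_i:
  -9, 5, 12  ⇒  2A = 8, A = 4.
Then Σ (x_i + x_{i+1})·c_i = -56, so x̄ = -56 / (6·4) = -7/3.

-7/3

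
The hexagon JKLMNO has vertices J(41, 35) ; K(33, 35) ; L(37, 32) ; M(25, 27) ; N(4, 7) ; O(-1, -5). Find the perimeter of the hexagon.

126

|JK| = √((-8)² + (0)²) = √64 = 8
|KL| = √((4)² + (-3)²) = √25 = 5
|LM| = √((-12)² + (-5)²) = √169 = 13
|MN| = √((-21)² + (-20)²) = √841 = 29
|NO| = √((-5)² + (-12)²) = √169 = 13
|OJ| = √((42)² + (40)²) = √3364 = 58
Perimeter = 8 + 5 + 13 + 29 + 13 + 58 = 126.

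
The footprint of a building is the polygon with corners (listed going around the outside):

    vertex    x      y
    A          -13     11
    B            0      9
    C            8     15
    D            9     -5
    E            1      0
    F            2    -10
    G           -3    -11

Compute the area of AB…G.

Apply the shoelace formula: 2A = Σ (x_i·y_{i+1} − x_{i+1}·y_i), indices taken mod 7.
Σ = (-117) + (-72) + (-175) + (5) + (-10) + (-52) + (-176) = -597
Area = |Σ|/2 = 298.5.

298.5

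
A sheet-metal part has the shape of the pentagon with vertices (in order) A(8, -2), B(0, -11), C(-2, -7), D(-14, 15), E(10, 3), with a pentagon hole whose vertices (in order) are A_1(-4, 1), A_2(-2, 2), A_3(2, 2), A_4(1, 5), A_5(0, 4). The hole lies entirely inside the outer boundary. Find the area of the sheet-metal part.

230

Outer boundary:
Apply the surveyor's formula: 2A = Σ (x_i·y_{i+1} − x_{i+1}·y_i), indices taken mod 5.
A→B: (8)(-11) − (0)(-2) = -88
B→C: (0)(-7) − (-2)(-11) = -22
C→D: (-2)(15) − (-14)(-7) = -128
D→E: (-14)(3) − (10)(15) = -192
E→A: (10)(-2) − (8)(3) = -44
Σ = -474
Area = |Σ|/2 = 237.
Hole:
Σ = (-6) + (-8) + (8) + (4) + (16) = 14
Area = |Σ|/2 = 7.
Net area = 237 − 7 = 230.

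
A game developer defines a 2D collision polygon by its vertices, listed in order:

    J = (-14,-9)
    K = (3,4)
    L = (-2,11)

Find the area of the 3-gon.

92

Cross-terms: -29, 41, 172  ⇒  Σ = 184
Area = |Σ|/2 = 92.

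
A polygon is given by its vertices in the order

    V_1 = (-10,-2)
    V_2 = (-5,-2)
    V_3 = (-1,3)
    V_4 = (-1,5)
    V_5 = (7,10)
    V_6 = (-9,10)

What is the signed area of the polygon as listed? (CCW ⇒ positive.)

112

Σ = (10) + (-17) + (-2) + (-45) + (160) + (118) = 224
Signed area = Σ/2 = 112 (positive ⇒ counter-clockwise traversal).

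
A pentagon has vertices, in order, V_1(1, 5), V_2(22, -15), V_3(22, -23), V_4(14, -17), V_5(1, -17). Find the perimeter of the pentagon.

82

|V_1V_2| = √((21)² + (-20)²) = √841 = 29
|V_2V_3| = √((0)² + (-8)²) = √64 = 8
|V_3V_4| = √((-8)² + (6)²) = √100 = 10
|V_4V_5| = √((-13)² + (0)²) = √169 = 13
|V_5V_1| = √((0)² + (22)²) = √484 = 22
Perimeter = 29 + 8 + 10 + 13 + 22 = 82.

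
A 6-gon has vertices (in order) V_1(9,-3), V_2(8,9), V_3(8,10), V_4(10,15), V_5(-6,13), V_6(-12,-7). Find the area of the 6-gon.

Apply the shoelace formula: 2A = Σ (x_i·y_{i+1} − x_{i+1}·y_i), indices taken mod 6.
Σ = (105) + (8) + (20) + (220) + (198) + (99) = 650
Area = |Σ|/2 = 325.

325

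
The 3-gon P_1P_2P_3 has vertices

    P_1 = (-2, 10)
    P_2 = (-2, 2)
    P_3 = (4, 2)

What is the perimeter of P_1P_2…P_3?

|P_1P_2| = √((0)² + (-8)²) = √64 = 8
|P_2P_3| = √((6)² + (0)²) = √36 = 6
|P_3P_1| = √((-6)² + (8)²) = √100 = 10
Perimeter = 8 + 6 + 10 = 24.

24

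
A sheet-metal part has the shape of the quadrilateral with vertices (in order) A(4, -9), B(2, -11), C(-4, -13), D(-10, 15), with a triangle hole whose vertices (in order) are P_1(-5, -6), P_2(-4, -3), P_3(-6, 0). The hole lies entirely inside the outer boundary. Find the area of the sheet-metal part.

Outer boundary:
A→B: (4)(-11) − (2)(-9) = -26
B→C: (2)(-13) − (-4)(-11) = -70
C→D: (-4)(15) − (-10)(-13) = -190
D→A: (-10)(-9) − (4)(15) = 30
Σ = -256
Area = |Σ|/2 = 128.
Hole:
P_1→P_2: (-5)(-3) − (-4)(-6) = -9
P_2→P_3: (-4)(0) − (-6)(-3) = -18
P_3→P_1: (-6)(-6) − (-5)(0) = 36
Σ = 9
Area = |Σ|/2 = 4.5.
Net area = 128 − 4.5 = 123.5.

123.5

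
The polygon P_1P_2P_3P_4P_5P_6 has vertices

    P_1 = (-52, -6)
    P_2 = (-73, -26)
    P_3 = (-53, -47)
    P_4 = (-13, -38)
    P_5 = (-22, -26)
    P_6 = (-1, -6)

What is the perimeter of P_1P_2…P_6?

194

|P_1P_2| = √((-21)² + (-20)²) = √841 = 29
|P_2P_3| = √((20)² + (-21)²) = √841 = 29
|P_3P_4| = √((40)² + (9)²) = √1681 = 41
|P_4P_5| = √((-9)² + (12)²) = √225 = 15
|P_5P_6| = √((21)² + (20)²) = √841 = 29
|P_6P_1| = √((-51)² + (0)²) = √2601 = 51
Perimeter = 29 + 29 + 41 + 15 + 29 + 51 = 194.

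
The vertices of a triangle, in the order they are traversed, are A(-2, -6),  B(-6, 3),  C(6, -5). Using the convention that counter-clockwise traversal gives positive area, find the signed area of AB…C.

Apply the shoelace (surveyor's) formula: 2A = Σ (x_i·y_{i+1} − x_{i+1}·y_i), indices taken mod 3.
Σ = (-42) + (12) + (-46) = -76
Signed area = Σ/2 = -38 (negative ⇒ clockwise traversal).

-38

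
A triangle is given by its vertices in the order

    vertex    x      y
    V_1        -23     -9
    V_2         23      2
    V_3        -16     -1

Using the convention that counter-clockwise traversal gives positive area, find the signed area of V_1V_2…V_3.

145.5

Apply the shoelace (surveyor's) formula: 2A = Σ (x_i·y_{i+1} − x_{i+1}·y_i), indices taken mod 3.
Cross-terms: 161, 9, 121  ⇒  Σ = 291
Signed area = Σ/2 = 145.5 (positive ⇒ counter-clockwise traversal).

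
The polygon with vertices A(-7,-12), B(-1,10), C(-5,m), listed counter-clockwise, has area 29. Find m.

Write out the shoelace sum; only the two edges meeting at C involve m:
2·Area = [((-1)·m − (-5)·10) + ((-5)·(-12) − (-7)·m)] + -82
       = 6·m + 28 = 58
⇒ m = 5.

5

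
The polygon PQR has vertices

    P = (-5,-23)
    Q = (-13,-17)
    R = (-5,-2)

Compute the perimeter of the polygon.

|PQ| = √((-8)² + (6)²) = √100 = 10
|QR| = √((8)² + (15)²) = √289 = 17
|RP| = √((0)² + (-21)²) = √441 = 21
Perimeter = 10 + 17 + 21 = 48.

48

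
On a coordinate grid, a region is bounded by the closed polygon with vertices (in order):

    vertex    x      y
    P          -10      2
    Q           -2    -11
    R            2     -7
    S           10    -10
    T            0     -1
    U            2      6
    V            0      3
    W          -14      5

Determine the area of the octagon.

131

Apply the shoelace (surveyor's) formula: 2A = Σ (x_i·y_{i+1} − x_{i+1}·y_i), indices taken mod 8.
P→Q: (-10)(-11) − (-2)(2) = 114
Q→R: (-2)(-7) − (2)(-11) = 36
R→S: (2)(-10) − (10)(-7) = 50
S→T: (10)(-1) − (0)(-10) = -10
T→U: (0)(6) − (2)(-1) = 2
U→V: (2)(3) − (0)(6) = 6
V→W: (0)(5) − (-14)(3) = 42
W→P: (-14)(2) − (-10)(5) = 22
Σ = 262
Area = |Σ|/2 = 131.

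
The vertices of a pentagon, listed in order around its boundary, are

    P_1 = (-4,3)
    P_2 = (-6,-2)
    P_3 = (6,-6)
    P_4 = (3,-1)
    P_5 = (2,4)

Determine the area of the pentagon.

61

Apply the surveyor's formula: 2A = Σ (x_i·y_{i+1} − x_{i+1}·y_i), indices taken mod 5.
Σ = (26) + (48) + (12) + (14) + (22) = 122
Area = |Σ|/2 = 61.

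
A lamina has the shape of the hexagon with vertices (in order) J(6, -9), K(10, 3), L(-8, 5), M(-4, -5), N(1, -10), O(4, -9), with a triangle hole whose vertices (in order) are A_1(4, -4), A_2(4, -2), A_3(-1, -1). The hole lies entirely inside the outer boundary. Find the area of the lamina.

Outer boundary:
Apply the shoelace formula: 2A = Σ (x_i·y_{i+1} − x_{i+1}·y_i), indices taken mod 6.
Cross-terms: 108, 74, 60, 45, 31, 18  ⇒  Σ = 336
Area = |Σ|/2 = 168.
Hole:
Σ = (8) + (-6) + (8) = 10
Area = |Σ|/2 = 5.
Net area = 168 − 5 = 163.

163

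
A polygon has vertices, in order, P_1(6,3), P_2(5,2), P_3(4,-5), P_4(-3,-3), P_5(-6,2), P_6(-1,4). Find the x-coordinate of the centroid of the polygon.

61/204

Apply the shoelace formula. First the cross-terms c_i = x_i·y_{i+1} − x_{i+1}·y_i:
  -3, -33, -27, -24, -22, -27  ⇒  2A = -136, A = -68.
Then Σ (x_i + x_{i+1})·c_i = -122, so x̄ = -122 / (6·(-68)) = 61/204.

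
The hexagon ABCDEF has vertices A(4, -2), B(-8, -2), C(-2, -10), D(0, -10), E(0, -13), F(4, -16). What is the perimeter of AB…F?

|AB| = √((-12)² + (0)²) = √144 = 12
|BC| = √((6)² + (-8)²) = √100 = 10
|CD| = √((2)² + (0)²) = √4 = 2
|DE| = √((0)² + (-3)²) = √9 = 3
|EF| = √((4)² + (-3)²) = √25 = 5
|FA| = √((0)² + (14)²) = √196 = 14
Perimeter = 12 + 10 + 2 + 3 + 5 + 14 = 46.

46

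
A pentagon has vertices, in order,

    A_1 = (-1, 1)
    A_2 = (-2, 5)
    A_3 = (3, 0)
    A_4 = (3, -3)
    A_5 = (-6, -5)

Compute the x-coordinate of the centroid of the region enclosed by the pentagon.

Apply Gauss's area formula. First the cross-terms c_i = x_i·y_{i+1} − x_{i+1}·y_i:
  -3, -15, -9, -33, -11  ⇒  2A = -71, A = -35.5.
Then Σ (x_i + x_{i+1})·c_i = 116, so x̄ = 116 / (6·(-35.5)) = -116/213.

-116/213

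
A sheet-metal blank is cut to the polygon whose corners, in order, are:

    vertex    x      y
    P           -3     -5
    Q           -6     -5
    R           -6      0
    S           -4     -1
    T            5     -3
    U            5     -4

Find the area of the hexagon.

Apply the shoelace (surveyor's) formula: 2A = Σ (x_i·y_{i+1} − x_{i+1}·y_i), indices taken mod 6.
Σ = (-15) + (-30) + (6) + (17) + (-5) + (-37) = -64
Area = |Σ|/2 = 32.

32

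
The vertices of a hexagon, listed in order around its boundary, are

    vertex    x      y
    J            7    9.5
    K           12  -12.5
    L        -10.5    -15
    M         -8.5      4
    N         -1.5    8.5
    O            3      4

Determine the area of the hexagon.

389.75

Apply the shoelace (surveyor's) formula: 2A = Σ (x_i·y_{i+1} − x_{i+1}·y_i), indices taken mod 6.
J→K: (7)(-12.5) − (12)(9.5) = -201.5
K→L: (12)(-15) − (-10.5)(-12.5) = -311.25
L→M: (-10.5)(4) − (-8.5)(-15) = -169.5
M→N: (-8.5)(8.5) − (-1.5)(4) = -66.25
N→O: (-1.5)(4) − (3)(8.5) = -31.5
O→J: (3)(9.5) − (7)(4) = 0.5
Σ = -779.5
Area = |Σ|/2 = 389.75.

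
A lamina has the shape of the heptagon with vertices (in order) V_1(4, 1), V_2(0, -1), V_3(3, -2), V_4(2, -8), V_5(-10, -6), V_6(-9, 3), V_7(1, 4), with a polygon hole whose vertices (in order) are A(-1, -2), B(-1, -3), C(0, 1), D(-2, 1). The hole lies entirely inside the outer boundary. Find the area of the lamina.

Outer boundary:
Apply the surveyor's formula: 2A = Σ (x_i·y_{i+1} − x_{i+1}·y_i), indices taken mod 7.
Σ = (-4) + (3) + (-20) + (-92) + (-84) + (-39) + (-15) = -251
Area = |Σ|/2 = 125.5.
Hole:
Apply the shoelace (surveyor's) formula: 2A = Σ (x_i·y_{i+1} − x_{i+1}·y_i), indices taken mod 4.
A→B: (-1)(-3) − (-1)(-2) = 1
B→C: (-1)(1) − (0)(-3) = -1
C→D: (0)(1) − (-2)(1) = 2
D→A: (-2)(-2) − (-1)(1) = 5
Σ = 7
Area = |Σ|/2 = 3.5.
Net area = 125.5 − 3.5 = 122.

122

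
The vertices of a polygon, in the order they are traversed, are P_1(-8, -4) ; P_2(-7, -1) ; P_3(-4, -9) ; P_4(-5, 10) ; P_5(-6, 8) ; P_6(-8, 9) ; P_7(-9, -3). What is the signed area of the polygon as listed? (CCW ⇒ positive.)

Apply the surveyor's formula: 2A = Σ (x_i·y_{i+1} − x_{i+1}·y_i), indices taken mod 7.
Σ = (-20) + (59) + (-85) + (20) + (10) + (105) + (12) = 101
Signed area = Σ/2 = 50.5 (positive ⇒ counter-clockwise traversal).

50.5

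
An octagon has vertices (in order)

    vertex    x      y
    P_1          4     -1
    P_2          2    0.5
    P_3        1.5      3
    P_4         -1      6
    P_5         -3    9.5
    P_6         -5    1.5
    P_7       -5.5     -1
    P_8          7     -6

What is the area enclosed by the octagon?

Apply the shoelace (surveyor's) formula: 2A = Σ (x_i·y_{i+1} − x_{i+1}·y_i), indices taken mod 8.
Σ = (4) + (5.25) + (12) + (8.5) + (43) + (13.25) + (40) + (17) = 143
Area = |Σ|/2 = 71.5.

71.5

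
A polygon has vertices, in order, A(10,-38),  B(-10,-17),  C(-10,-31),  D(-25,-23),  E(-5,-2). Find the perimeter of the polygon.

128

|AB| = √((-20)² + (21)²) = √841 = 29
|BC| = √((0)² + (-14)²) = √196 = 14
|CD| = √((-15)² + (8)²) = √289 = 17
|DE| = √((20)² + (21)²) = √841 = 29
|EA| = √((15)² + (-36)²) = √1521 = 39
Perimeter = 29 + 14 + 17 + 29 + 39 = 128.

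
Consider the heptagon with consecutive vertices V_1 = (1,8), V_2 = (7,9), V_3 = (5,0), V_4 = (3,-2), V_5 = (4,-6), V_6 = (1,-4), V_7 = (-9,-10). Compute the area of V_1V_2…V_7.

Cross-terms: -47, -45, -10, -10, -10, -46, -62  ⇒  Σ = -230
Area = |Σ|/2 = 115.

115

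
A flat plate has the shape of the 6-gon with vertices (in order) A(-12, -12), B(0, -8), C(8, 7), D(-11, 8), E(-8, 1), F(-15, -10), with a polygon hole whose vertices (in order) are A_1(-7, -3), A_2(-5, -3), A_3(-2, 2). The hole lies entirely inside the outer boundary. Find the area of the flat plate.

Outer boundary:
A→B: (-12)(-8) − (0)(-12) = 96
B→C: (0)(7) − (8)(-8) = 64
C→D: (8)(8) − (-11)(7) = 141
D→E: (-11)(1) − (-8)(8) = 53
E→F: (-8)(-10) − (-15)(1) = 95
F→A: (-15)(-12) − (-12)(-10) = 60
Σ = 509
Area = |Σ|/2 = 254.5.
Hole:
Apply Gauss's area formula: 2A = Σ (x_i·y_{i+1} − x_{i+1}·y_i), indices taken mod 3.
A_1→A_2: (-7)(-3) − (-5)(-3) = 6
A_2→A_3: (-5)(2) − (-2)(-3) = -16
A_3→A_1: (-2)(-3) − (-7)(2) = 20
Σ = 10
Area = |Σ|/2 = 5.
Net area = 254.5 − 5 = 249.5.

249.5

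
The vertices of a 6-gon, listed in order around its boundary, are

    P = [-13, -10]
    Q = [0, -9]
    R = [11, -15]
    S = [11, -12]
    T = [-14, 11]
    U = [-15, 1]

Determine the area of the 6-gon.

Σ = (117) + (99) + (33) + (-47) + (151) + (163) = 516
Area = |Σ|/2 = 258.

258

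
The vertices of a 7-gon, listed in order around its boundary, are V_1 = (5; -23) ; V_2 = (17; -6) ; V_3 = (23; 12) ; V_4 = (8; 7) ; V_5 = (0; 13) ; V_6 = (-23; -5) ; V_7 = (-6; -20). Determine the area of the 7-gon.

919.5

Apply the surveyor's formula: 2A = Σ (x_i·y_{i+1} − x_{i+1}·y_i), indices taken mod 7.
V_1→V_2: (5)(-6) − (17)(-23) = 361
V_2→V_3: (17)(12) − (23)(-6) = 342
V_3→V_4: (23)(7) − (8)(12) = 65
V_4→V_5: (8)(13) − (0)(7) = 104
V_5→V_6: (0)(-5) − (-23)(13) = 299
V_6→V_7: (-23)(-20) − (-6)(-5) = 430
V_7→V_1: (-6)(-23) − (5)(-20) = 238
Σ = 1839
Area = |Σ|/2 = 919.5.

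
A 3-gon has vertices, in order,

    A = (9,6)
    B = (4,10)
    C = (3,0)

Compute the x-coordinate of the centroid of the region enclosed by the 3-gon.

16/3

Apply Gauss's area formula. First the cross-terms c_i = x_i·y_{i+1} − x_{i+1}·y_i:
  66, -30, 18  ⇒  2A = 54, A = 27.
Then Σ (x_i + x_{i+1})·c_i = 864, so x̄ = 864 / (6·27) = 16/3.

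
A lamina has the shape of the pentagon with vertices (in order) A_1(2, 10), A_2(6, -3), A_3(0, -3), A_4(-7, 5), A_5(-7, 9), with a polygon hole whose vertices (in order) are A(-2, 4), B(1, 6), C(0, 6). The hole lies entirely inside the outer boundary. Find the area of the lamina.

Outer boundary:
Σ = (-66) + (-18) + (-21) + (-28) + (-88) = -221
Area = |Σ|/2 = 110.5.
Hole:
Apply the shoelace (surveyor's) formula: 2A = Σ (x_i·y_{i+1} − x_{i+1}·y_i), indices taken mod 3.
Σ = (-16) + (6) + (12) = 2
Area = |Σ|/2 = 1.
Net area = 110.5 − 1 = 109.5.

109.5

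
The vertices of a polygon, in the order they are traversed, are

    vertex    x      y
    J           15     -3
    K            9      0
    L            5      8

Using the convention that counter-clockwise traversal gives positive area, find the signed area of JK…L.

-18

Σ = (27) + (72) + (-135) = -36
Signed area = Σ/2 = -18 (negative ⇒ clockwise traversal).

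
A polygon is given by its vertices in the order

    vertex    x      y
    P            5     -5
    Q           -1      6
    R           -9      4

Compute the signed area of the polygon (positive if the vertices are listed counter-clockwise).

Apply Gauss's area formula: 2A = Σ (x_i·y_{i+1} − x_{i+1}·y_i), indices taken mod 3.
Σ = (25) + (50) + (25) = 100
Signed area = Σ/2 = 50 (positive ⇒ counter-clockwise traversal).

50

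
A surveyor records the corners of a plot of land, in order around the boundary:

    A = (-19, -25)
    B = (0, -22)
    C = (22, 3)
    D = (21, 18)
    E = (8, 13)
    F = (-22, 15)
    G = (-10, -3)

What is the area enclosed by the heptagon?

Apply the surveyor's formula: 2A = Σ (x_i·y_{i+1} − x_{i+1}·y_i), indices taken mod 7.
Σ = (418) + (484) + (333) + (129) + (406) + (216) + (193) = 2179
Area = |Σ|/2 = 1089.5.

1089.5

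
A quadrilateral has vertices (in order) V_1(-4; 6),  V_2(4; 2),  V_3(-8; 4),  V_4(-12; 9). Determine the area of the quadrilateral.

V_1→V_2: (-4)(2) − (4)(6) = -32
V_2→V_3: (4)(4) − (-8)(2) = 32
V_3→V_4: (-8)(9) − (-12)(4) = -24
V_4→V_1: (-12)(6) − (-4)(9) = -36
Σ = -60
Area = |Σ|/2 = 30.

30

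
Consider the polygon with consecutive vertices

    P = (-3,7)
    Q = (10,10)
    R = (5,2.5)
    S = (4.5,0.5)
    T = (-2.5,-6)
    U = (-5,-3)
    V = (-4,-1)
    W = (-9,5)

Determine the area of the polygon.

Apply the shoelace (surveyor's) formula: 2A = Σ (x_i·y_{i+1} − x_{i+1}·y_i), indices taken mod 8.
P→Q: (-3)(10) − (10)(7) = -100
Q→R: (10)(2.5) − (5)(10) = -25
R→S: (5)(0.5) − (4.5)(2.5) = -8.75
S→T: (4.5)(-6) − (-2.5)(0.5) = -25.75
T→U: (-2.5)(-3) − (-5)(-6) = -22.5
U→V: (-5)(-1) − (-4)(-3) = -7
V→W: (-4)(5) − (-9)(-1) = -29
W→P: (-9)(7) − (-3)(5) = -48
Σ = -266
Area = |Σ|/2 = 133.

133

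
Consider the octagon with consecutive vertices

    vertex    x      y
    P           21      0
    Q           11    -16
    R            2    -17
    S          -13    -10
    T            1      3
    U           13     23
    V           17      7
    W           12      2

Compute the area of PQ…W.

584.5

Apply Gauss's area formula: 2A = Σ (x_i·y_{i+1} − x_{i+1}·y_i), indices taken mod 8.
P→Q: (21)(-16) − (11)(0) = -336
Q→R: (11)(-17) − (2)(-16) = -155
R→S: (2)(-10) − (-13)(-17) = -241
S→T: (-13)(3) − (1)(-10) = -29
T→U: (1)(23) − (13)(3) = -16
U→V: (13)(7) − (17)(23) = -300
V→W: (17)(2) − (12)(7) = -50
W→P: (12)(0) − (21)(2) = -42
Σ = -1169
Area = |Σ|/2 = 584.5.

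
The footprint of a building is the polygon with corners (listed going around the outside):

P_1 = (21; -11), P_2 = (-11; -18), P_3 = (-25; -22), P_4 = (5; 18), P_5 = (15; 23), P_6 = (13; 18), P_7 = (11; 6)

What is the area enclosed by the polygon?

799

Apply the shoelace (surveyor's) formula: 2A = Σ (x_i·y_{i+1} − x_{i+1}·y_i), indices taken mod 7.
Cross-terms: -499, -208, -340, -155, -29, -120, -247  ⇒  Σ = -1598
Area = |Σ|/2 = 799.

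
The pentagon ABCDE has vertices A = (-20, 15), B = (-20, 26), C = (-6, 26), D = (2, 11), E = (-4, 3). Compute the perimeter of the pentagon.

|AB| = √((0)² + (11)²) = √121 = 11
|BC| = √((14)² + (0)²) = √196 = 14
|CD| = √((8)² + (-15)²) = √289 = 17
|DE| = √((-6)² + (-8)²) = √100 = 10
|EA| = √((-16)² + (12)²) = √400 = 20
Perimeter = 11 + 14 + 17 + 10 + 20 = 72.

72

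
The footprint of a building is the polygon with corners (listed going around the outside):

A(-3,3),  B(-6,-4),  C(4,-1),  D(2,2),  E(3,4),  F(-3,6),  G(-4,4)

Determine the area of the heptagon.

53

Cross-terms: 30, 22, 10, 2, 30, 12, 0  ⇒  Σ = 106
Area = |Σ|/2 = 53.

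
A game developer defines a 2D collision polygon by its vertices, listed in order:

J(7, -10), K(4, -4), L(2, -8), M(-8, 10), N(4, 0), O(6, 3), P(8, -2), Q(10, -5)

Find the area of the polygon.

102.5

Apply the shoelace formula: 2A = Σ (x_i·y_{i+1} − x_{i+1}·y_i), indices taken mod 8.
J→K: (7)(-4) − (4)(-10) = 12
K→L: (4)(-8) − (2)(-4) = -24
L→M: (2)(10) − (-8)(-8) = -44
M→N: (-8)(0) − (4)(10) = -40
N→O: (4)(3) − (6)(0) = 12
O→P: (6)(-2) − (8)(3) = -36
P→Q: (8)(-5) − (10)(-2) = -20
Q→J: (10)(-10) − (7)(-5) = -65
Σ = -205
Area = |Σ|/2 = 102.5.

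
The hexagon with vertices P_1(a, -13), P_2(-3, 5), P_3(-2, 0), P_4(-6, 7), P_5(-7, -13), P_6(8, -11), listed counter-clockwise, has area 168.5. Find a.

The doubled signed area Σ (x_i y_{i+1} − x_{i+1} y_i) is linear in a.
With a=0 it equals 161; the coefficient of a is 16 (from the two edges through P_1).
So 16·a + 161 = 2·168.5 = 337 ⇒ a = 11.

11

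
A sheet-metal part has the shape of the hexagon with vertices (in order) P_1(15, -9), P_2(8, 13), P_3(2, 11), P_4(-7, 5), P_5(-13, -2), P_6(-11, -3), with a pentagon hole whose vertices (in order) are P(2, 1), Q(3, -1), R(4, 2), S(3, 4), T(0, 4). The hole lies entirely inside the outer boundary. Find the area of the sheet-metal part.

318.5

Outer boundary:
Apply Gauss's area formula: 2A = Σ (x_i·y_{i+1} − x_{i+1}·y_i), indices taken mod 6.
Σ = (267) + (62) + (87) + (79) + (17) + (144) = 656
Area = |Σ|/2 = 328.
Hole:
Apply the shoelace (surveyor's) formula: 2A = Σ (x_i·y_{i+1} − x_{i+1}·y_i), indices taken mod 5.
Σ = (-5) + (10) + (10) + (12) + (-8) = 19
Area = |Σ|/2 = 9.5.
Net area = 328 − 9.5 = 318.5.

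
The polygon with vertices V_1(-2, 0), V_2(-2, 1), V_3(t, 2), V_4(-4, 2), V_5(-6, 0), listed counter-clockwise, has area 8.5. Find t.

3

Write out the shoelace sum; only the two edges meeting at V_3 involve t:
2·Area = [((-2)·2 − t·1) + (t·2 − (-4)·2)] + 10
       = 1·t + 14 = 17
⇒ t = 3.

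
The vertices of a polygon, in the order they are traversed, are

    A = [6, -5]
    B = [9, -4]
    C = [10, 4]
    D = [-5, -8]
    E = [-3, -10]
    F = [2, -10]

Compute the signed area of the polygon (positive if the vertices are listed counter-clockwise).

81.5

Σ = (21) + (76) + (-60) + (26) + (50) + (50) = 163
Signed area = Σ/2 = 81.5 (positive ⇒ counter-clockwise traversal).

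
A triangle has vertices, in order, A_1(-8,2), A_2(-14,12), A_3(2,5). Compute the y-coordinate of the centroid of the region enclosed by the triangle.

Apply Gauss's area formula. First the cross-terms c_i = x_i·y_{i+1} − x_{i+1}·y_i:
  -68, -94, 44  ⇒  2A = -118, A = -59.
Then Σ (y_i + y_{i+1})·c_i = -2242, so ȳ = -2242 / (6·(-59)) = 19/3.

19/3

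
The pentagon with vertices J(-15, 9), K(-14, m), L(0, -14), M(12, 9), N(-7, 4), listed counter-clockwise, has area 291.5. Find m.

1

The doubled signed area Σ (x_i y_{i+1} − x_{i+1} y_i) is linear in m.
With m=0 it equals 598; the coefficient of m is -15 (from the two edges through K).
So -15·m + 598 = 2·291.5 = 583 ⇒ m = 1.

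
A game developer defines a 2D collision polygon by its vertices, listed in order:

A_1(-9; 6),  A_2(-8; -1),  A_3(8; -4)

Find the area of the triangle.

Σ = (57) + (40) + (12) = 109
Area = |Σ|/2 = 54.5.

54.5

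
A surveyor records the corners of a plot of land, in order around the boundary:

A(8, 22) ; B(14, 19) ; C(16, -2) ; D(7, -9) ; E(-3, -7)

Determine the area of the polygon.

Σ = (-156) + (-332) + (-130) + (-76) + (-10) = -704
Area = |Σ|/2 = 352.

352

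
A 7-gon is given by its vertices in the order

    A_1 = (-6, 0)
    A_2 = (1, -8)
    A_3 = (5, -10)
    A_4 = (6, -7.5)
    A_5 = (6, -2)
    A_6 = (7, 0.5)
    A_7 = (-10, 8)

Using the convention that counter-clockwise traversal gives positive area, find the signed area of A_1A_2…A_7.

129.75

Apply the shoelace formula: 2A = Σ (x_i·y_{i+1} − x_{i+1}·y_i), indices taken mod 7.
Σ = (48) + (30) + (22.5) + (33) + (17) + (61) + (48) = 259.5
Signed area = Σ/2 = 129.75 (positive ⇒ counter-clockwise traversal).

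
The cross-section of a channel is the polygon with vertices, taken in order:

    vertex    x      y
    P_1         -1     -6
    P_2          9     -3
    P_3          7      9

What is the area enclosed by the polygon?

63

P_1→P_2: (-1)(-3) − (9)(-6) = 57
P_2→P_3: (9)(9) − (7)(-3) = 102
P_3→P_1: (7)(-6) − (-1)(9) = -33
Σ = 126
Area = |Σ|/2 = 63.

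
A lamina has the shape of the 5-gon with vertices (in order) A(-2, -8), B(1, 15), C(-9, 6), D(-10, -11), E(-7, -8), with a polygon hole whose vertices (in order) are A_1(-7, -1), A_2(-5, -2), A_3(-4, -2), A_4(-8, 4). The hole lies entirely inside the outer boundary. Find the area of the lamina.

Outer boundary:
Apply the surveyor's formula: 2A = Σ (x_i·y_{i+1} − x_{i+1}·y_i), indices taken mod 5.
Cross-terms: -22, 141, 159, 3, 40  ⇒  Σ = 321
Area = |Σ|/2 = 160.5.
Hole:
Σ = (9) + (2) + (-32) + (36) = 15
Area = |Σ|/2 = 7.5.
Net area = 160.5 − 7.5 = 153.

153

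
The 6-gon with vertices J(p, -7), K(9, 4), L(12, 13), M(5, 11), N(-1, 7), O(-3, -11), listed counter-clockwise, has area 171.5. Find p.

3

The doubled signed area Σ (x_i y_{i+1} − x_{i+1} y_i) is linear in p.
With p=0 it equals 298; the coefficient of p is 15 (from the two edges through J).
So 15·p + 298 = 2·171.5 = 343 ⇒ p = 3.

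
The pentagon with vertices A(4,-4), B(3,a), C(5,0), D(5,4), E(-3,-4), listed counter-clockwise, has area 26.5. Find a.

-1

Write out the shoelace sum; only the two edges meeting at B involve a:
2·Area = [(4·a − 3·(-4)) + (3·0 − 5·a)] + 40
       = -1·a + 52 = 53
⇒ a = -1.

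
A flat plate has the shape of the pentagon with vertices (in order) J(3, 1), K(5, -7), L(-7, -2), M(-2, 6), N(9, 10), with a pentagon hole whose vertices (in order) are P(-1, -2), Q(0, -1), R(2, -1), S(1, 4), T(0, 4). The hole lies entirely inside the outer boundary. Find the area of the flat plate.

103

Outer boundary:
Σ = (-26) + (-59) + (-46) + (-74) + (-21) = -226
Area = |Σ|/2 = 113.
Hole:
Cross-terms: 1, 2, 9, 4, 4  ⇒  Σ = 20
Area = |Σ|/2 = 10.
Net area = 113 − 10 = 103.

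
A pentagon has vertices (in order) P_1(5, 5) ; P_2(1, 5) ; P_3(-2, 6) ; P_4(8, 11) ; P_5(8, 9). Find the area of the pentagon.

27.5

Apply the shoelace formula: 2A = Σ (x_i·y_{i+1} − x_{i+1}·y_i), indices taken mod 5.
Σ = (20) + (16) + (-70) + (-16) + (-5) = -55
Area = |Σ|/2 = 27.5.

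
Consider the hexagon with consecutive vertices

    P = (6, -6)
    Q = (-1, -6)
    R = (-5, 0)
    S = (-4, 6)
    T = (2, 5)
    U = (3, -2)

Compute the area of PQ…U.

Apply the shoelace (surveyor's) formula: 2A = Σ (x_i·y_{i+1} − x_{i+1}·y_i), indices taken mod 6.
P→Q: (6)(-6) − (-1)(-6) = -42
Q→R: (-1)(0) − (-5)(-6) = -30
R→S: (-5)(6) − (-4)(0) = -30
S→T: (-4)(5) − (2)(6) = -32
T→U: (2)(-2) − (3)(5) = -19
U→P: (3)(-6) − (6)(-2) = -6
Σ = -159
Area = |Σ|/2 = 79.5.

79.5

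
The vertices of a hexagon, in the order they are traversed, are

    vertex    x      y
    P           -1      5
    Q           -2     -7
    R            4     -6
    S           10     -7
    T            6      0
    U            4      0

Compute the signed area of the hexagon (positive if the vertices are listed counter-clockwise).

75.5

Σ = (17) + (40) + (32) + (42) + (0) + (20) = 151
Signed area = Σ/2 = 75.5 (positive ⇒ counter-clockwise traversal).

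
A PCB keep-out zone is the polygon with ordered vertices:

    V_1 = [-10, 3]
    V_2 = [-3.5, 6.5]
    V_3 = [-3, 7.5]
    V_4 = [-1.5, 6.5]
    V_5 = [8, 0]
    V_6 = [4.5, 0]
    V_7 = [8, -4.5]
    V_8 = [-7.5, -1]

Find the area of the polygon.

Apply the shoelace formula: 2A = Σ (x_i·y_{i+1} − x_{i+1}·y_i), indices taken mod 8.
Σ = (-54.5) + (-6.75) + (-8.25) + (-52) + (0) + (-20.25) + (-41.75) + (-32.5) = -216
Area = |Σ|/2 = 108.

108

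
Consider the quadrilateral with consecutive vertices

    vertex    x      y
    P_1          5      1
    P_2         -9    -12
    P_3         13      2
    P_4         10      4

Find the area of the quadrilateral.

Apply the surveyor's formula: 2A = Σ (x_i·y_{i+1} − x_{i+1}·y_i), indices taken mod 4.
P_1→P_2: (5)(-12) − (-9)(1) = -51
P_2→P_3: (-9)(2) − (13)(-12) = 138
P_3→P_4: (13)(4) − (10)(2) = 32
P_4→P_1: (10)(1) − (5)(4) = -10
Σ = 109
Area = |Σ|/2 = 54.5.

54.5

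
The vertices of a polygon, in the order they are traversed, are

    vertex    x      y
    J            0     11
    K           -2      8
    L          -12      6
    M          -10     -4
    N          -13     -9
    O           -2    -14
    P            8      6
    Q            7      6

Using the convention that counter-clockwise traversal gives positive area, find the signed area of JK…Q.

Cross-terms: 22, 84, 108, 38, 164, 100, 6, 77  ⇒  Σ = 599
Signed area = Σ/2 = 299.5 (positive ⇒ counter-clockwise traversal).

299.5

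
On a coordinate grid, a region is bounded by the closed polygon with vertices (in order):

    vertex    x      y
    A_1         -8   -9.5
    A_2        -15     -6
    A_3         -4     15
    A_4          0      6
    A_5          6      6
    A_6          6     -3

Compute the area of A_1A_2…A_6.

Apply Gauss's area formula: 2A = Σ (x_i·y_{i+1} − x_{i+1}·y_i), indices taken mod 6.
Cross-terms: -94.5, -249, -24, -36, -54, -81  ⇒  Σ = -538.5
Area = |Σ|/2 = 269.25.

269.25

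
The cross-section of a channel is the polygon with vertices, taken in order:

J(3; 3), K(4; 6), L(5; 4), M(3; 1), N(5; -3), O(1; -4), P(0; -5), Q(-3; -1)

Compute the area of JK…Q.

Σ = (6) + (-14) + (-7) + (-14) + (-17) + (-5) + (-15) + (-6) = -72
Area = |Σ|/2 = 36.

36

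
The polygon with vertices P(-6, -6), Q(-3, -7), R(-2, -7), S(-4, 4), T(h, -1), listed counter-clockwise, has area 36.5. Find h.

-8

Write out the shoelace sum; only the two edges meeting at T involve h:
2·Area = [((-4)·(-1) − h·4) + (h·(-6) − (-6)·(-1))] + -5
       = -10·h + -7 = 73
⇒ h = -8.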